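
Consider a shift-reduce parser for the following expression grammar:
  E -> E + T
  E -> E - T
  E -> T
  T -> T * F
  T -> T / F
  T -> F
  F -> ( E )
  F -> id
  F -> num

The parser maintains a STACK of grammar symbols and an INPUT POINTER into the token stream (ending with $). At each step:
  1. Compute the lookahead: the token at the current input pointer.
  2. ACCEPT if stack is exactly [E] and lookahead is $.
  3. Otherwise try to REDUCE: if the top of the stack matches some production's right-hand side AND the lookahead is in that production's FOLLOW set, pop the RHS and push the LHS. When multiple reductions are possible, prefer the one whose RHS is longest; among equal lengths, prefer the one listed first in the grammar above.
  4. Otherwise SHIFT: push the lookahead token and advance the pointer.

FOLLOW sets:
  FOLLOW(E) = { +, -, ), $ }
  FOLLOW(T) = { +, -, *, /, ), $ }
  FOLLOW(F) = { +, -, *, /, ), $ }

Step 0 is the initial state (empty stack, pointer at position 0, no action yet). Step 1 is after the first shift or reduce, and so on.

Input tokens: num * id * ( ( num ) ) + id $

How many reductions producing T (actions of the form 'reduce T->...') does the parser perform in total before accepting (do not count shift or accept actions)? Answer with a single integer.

Step 1: shift num. Stack=[num] ptr=1 lookahead=* remaining=[* id * ( ( num ) ) + id $]
Step 2: reduce F->num. Stack=[F] ptr=1 lookahead=* remaining=[* id * ( ( num ) ) + id $]
Step 3: reduce T->F. Stack=[T] ptr=1 lookahead=* remaining=[* id * ( ( num ) ) + id $]
Step 4: shift *. Stack=[T *] ptr=2 lookahead=id remaining=[id * ( ( num ) ) + id $]
Step 5: shift id. Stack=[T * id] ptr=3 lookahead=* remaining=[* ( ( num ) ) + id $]
Step 6: reduce F->id. Stack=[T * F] ptr=3 lookahead=* remaining=[* ( ( num ) ) + id $]
Step 7: reduce T->T * F. Stack=[T] ptr=3 lookahead=* remaining=[* ( ( num ) ) + id $]
Step 8: shift *. Stack=[T *] ptr=4 lookahead=( remaining=[( ( num ) ) + id $]
Step 9: shift (. Stack=[T * (] ptr=5 lookahead=( remaining=[( num ) ) + id $]
Step 10: shift (. Stack=[T * ( (] ptr=6 lookahead=num remaining=[num ) ) + id $]
Step 11: shift num. Stack=[T * ( ( num] ptr=7 lookahead=) remaining=[) ) + id $]
Step 12: reduce F->num. Stack=[T * ( ( F] ptr=7 lookahead=) remaining=[) ) + id $]
Step 13: reduce T->F. Stack=[T * ( ( T] ptr=7 lookahead=) remaining=[) ) + id $]
Step 14: reduce E->T. Stack=[T * ( ( E] ptr=7 lookahead=) remaining=[) ) + id $]
Step 15: shift ). Stack=[T * ( ( E )] ptr=8 lookahead=) remaining=[) + id $]
Step 16: reduce F->( E ). Stack=[T * ( F] ptr=8 lookahead=) remaining=[) + id $]
Step 17: reduce T->F. Stack=[T * ( T] ptr=8 lookahead=) remaining=[) + id $]
Step 18: reduce E->T. Stack=[T * ( E] ptr=8 lookahead=) remaining=[) + id $]
Step 19: shift ). Stack=[T * ( E )] ptr=9 lookahead=+ remaining=[+ id $]
Step 20: reduce F->( E ). Stack=[T * F] ptr=9 lookahead=+ remaining=[+ id $]
Step 21: reduce T->T * F. Stack=[T] ptr=9 lookahead=+ remaining=[+ id $]
Step 22: reduce E->T. Stack=[E] ptr=9 lookahead=+ remaining=[+ id $]
Step 23: shift +. Stack=[E +] ptr=10 lookahead=id remaining=[id $]
Step 24: shift id. Stack=[E + id] ptr=11 lookahead=$ remaining=[$]
Step 25: reduce F->id. Stack=[E + F] ptr=11 lookahead=$ remaining=[$]
Step 26: reduce T->F. Stack=[E + T] ptr=11 lookahead=$ remaining=[$]
Step 27: reduce E->E + T. Stack=[E] ptr=11 lookahead=$ remaining=[$]
Step 28: accept. Stack=[E] ptr=11 lookahead=$ remaining=[$]

Answer: 6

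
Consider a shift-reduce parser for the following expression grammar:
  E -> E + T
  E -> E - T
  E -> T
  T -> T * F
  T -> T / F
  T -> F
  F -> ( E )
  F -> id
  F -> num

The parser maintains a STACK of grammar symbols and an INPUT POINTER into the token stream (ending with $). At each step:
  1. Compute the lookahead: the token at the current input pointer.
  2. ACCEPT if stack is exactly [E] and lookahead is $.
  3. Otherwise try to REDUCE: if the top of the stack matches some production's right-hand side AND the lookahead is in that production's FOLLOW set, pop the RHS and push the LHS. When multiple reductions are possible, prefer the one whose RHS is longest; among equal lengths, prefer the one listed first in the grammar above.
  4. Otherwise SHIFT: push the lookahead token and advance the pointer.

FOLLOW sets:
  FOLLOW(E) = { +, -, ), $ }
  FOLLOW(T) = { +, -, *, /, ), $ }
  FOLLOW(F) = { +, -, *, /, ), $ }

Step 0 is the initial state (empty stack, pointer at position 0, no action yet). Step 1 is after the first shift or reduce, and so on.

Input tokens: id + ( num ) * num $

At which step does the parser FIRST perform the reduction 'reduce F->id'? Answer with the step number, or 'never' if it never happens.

Step 1: shift id. Stack=[id] ptr=1 lookahead=+ remaining=[+ ( num ) * num $]
Step 2: reduce F->id. Stack=[F] ptr=1 lookahead=+ remaining=[+ ( num ) * num $]

Answer: 2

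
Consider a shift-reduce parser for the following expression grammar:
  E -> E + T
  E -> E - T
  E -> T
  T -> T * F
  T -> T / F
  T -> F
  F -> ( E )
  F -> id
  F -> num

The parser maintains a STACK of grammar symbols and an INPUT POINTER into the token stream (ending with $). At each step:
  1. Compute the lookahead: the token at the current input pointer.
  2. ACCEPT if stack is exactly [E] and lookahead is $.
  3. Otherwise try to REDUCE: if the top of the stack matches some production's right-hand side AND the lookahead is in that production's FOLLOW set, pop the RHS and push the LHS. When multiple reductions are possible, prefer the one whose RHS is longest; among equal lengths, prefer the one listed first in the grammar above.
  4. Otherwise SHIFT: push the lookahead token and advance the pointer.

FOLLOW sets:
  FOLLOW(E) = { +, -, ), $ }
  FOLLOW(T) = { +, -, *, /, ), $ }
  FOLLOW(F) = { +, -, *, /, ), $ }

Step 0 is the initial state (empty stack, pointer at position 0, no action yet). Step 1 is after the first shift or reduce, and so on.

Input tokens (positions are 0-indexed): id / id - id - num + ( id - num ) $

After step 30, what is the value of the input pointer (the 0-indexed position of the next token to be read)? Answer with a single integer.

Step 1: shift id. Stack=[id] ptr=1 lookahead=/ remaining=[/ id - id - num + ( id - num ) $]
Step 2: reduce F->id. Stack=[F] ptr=1 lookahead=/ remaining=[/ id - id - num + ( id - num ) $]
Step 3: reduce T->F. Stack=[T] ptr=1 lookahead=/ remaining=[/ id - id - num + ( id - num ) $]
Step 4: shift /. Stack=[T /] ptr=2 lookahead=id remaining=[id - id - num + ( id - num ) $]
Step 5: shift id. Stack=[T / id] ptr=3 lookahead=- remaining=[- id - num + ( id - num ) $]
Step 6: reduce F->id. Stack=[T / F] ptr=3 lookahead=- remaining=[- id - num + ( id - num ) $]
Step 7: reduce T->T / F. Stack=[T] ptr=3 lookahead=- remaining=[- id - num + ( id - num ) $]
Step 8: reduce E->T. Stack=[E] ptr=3 lookahead=- remaining=[- id - num + ( id - num ) $]
Step 9: shift -. Stack=[E -] ptr=4 lookahead=id remaining=[id - num + ( id - num ) $]
Step 10: shift id. Stack=[E - id] ptr=5 lookahead=- remaining=[- num + ( id - num ) $]
Step 11: reduce F->id. Stack=[E - F] ptr=5 lookahead=- remaining=[- num + ( id - num ) $]
Step 12: reduce T->F. Stack=[E - T] ptr=5 lookahead=- remaining=[- num + ( id - num ) $]
Step 13: reduce E->E - T. Stack=[E] ptr=5 lookahead=- remaining=[- num + ( id - num ) $]
Step 14: shift -. Stack=[E -] ptr=6 lookahead=num remaining=[num + ( id - num ) $]
Step 15: shift num. Stack=[E - num] ptr=7 lookahead=+ remaining=[+ ( id - num ) $]
Step 16: reduce F->num. Stack=[E - F] ptr=7 lookahead=+ remaining=[+ ( id - num ) $]
Step 17: reduce T->F. Stack=[E - T] ptr=7 lookahead=+ remaining=[+ ( id - num ) $]
Step 18: reduce E->E - T. Stack=[E] ptr=7 lookahead=+ remaining=[+ ( id - num ) $]
Step 19: shift +. Stack=[E +] ptr=8 lookahead=( remaining=[( id - num ) $]
Step 20: shift (. Stack=[E + (] ptr=9 lookahead=id remaining=[id - num ) $]
Step 21: shift id. Stack=[E + ( id] ptr=10 lookahead=- remaining=[- num ) $]
Step 22: reduce F->id. Stack=[E + ( F] ptr=10 lookahead=- remaining=[- num ) $]
Step 23: reduce T->F. Stack=[E + ( T] ptr=10 lookahead=- remaining=[- num ) $]
Step 24: reduce E->T. Stack=[E + ( E] ptr=10 lookahead=- remaining=[- num ) $]
Step 25: shift -. Stack=[E + ( E -] ptr=11 lookahead=num remaining=[num ) $]
Step 26: shift num. Stack=[E + ( E - num] ptr=12 lookahead=) remaining=[) $]
Step 27: reduce F->num. Stack=[E + ( E - F] ptr=12 lookahead=) remaining=[) $]
Step 28: reduce T->F. Stack=[E + ( E - T] ptr=12 lookahead=) remaining=[) $]
Step 29: reduce E->E - T. Stack=[E + ( E] ptr=12 lookahead=) remaining=[) $]
Step 30: shift ). Stack=[E + ( E )] ptr=13 lookahead=$ remaining=[$]

Answer: 13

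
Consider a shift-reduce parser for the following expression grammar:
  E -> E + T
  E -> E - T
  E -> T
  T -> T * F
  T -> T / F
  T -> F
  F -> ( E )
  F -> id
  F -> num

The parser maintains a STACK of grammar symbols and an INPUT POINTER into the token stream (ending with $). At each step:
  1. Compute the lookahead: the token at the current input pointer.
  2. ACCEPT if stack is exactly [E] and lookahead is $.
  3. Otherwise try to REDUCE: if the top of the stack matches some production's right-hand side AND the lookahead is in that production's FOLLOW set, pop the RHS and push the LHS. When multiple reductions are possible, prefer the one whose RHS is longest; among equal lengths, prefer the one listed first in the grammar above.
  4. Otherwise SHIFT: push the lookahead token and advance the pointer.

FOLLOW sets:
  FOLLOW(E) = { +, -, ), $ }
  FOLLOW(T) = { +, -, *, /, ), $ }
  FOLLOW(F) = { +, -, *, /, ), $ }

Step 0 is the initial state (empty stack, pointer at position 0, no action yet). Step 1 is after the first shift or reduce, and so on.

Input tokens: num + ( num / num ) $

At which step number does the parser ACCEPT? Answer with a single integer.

Step 1: shift num. Stack=[num] ptr=1 lookahead=+ remaining=[+ ( num / num ) $]
Step 2: reduce F->num. Stack=[F] ptr=1 lookahead=+ remaining=[+ ( num / num ) $]
Step 3: reduce T->F. Stack=[T] ptr=1 lookahead=+ remaining=[+ ( num / num ) $]
Step 4: reduce E->T. Stack=[E] ptr=1 lookahead=+ remaining=[+ ( num / num ) $]
Step 5: shift +. Stack=[E +] ptr=2 lookahead=( remaining=[( num / num ) $]
Step 6: shift (. Stack=[E + (] ptr=3 lookahead=num remaining=[num / num ) $]
Step 7: shift num. Stack=[E + ( num] ptr=4 lookahead=/ remaining=[/ num ) $]
Step 8: reduce F->num. Stack=[E + ( F] ptr=4 lookahead=/ remaining=[/ num ) $]
Step 9: reduce T->F. Stack=[E + ( T] ptr=4 lookahead=/ remaining=[/ num ) $]
Step 10: shift /. Stack=[E + ( T /] ptr=5 lookahead=num remaining=[num ) $]
Step 11: shift num. Stack=[E + ( T / num] ptr=6 lookahead=) remaining=[) $]
Step 12: reduce F->num. Stack=[E + ( T / F] ptr=6 lookahead=) remaining=[) $]
Step 13: reduce T->T / F. Stack=[E + ( T] ptr=6 lookahead=) remaining=[) $]
Step 14: reduce E->T. Stack=[E + ( E] ptr=6 lookahead=) remaining=[) $]
Step 15: shift ). Stack=[E + ( E )] ptr=7 lookahead=$ remaining=[$]
Step 16: reduce F->( E ). Stack=[E + F] ptr=7 lookahead=$ remaining=[$]
Step 17: reduce T->F. Stack=[E + T] ptr=7 lookahead=$ remaining=[$]
Step 18: reduce E->E + T. Stack=[E] ptr=7 lookahead=$ remaining=[$]
Step 19: accept. Stack=[E] ptr=7 lookahead=$ remaining=[$]

Answer: 19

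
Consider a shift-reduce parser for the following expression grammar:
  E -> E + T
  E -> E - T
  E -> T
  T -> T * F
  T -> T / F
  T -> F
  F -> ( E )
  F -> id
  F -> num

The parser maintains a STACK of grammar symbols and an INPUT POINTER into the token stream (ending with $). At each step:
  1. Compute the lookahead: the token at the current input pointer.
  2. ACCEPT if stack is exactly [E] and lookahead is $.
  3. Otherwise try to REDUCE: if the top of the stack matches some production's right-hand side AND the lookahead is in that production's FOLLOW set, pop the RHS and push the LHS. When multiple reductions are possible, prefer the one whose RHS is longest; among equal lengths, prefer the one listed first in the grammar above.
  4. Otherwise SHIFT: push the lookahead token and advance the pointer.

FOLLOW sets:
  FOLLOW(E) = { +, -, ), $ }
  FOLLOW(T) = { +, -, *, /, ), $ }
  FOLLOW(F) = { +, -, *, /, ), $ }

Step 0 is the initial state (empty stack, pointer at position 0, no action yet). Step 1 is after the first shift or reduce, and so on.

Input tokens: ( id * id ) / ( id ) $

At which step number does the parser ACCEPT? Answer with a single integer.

Step 1: shift (. Stack=[(] ptr=1 lookahead=id remaining=[id * id ) / ( id ) $]
Step 2: shift id. Stack=[( id] ptr=2 lookahead=* remaining=[* id ) / ( id ) $]
Step 3: reduce F->id. Stack=[( F] ptr=2 lookahead=* remaining=[* id ) / ( id ) $]
Step 4: reduce T->F. Stack=[( T] ptr=2 lookahead=* remaining=[* id ) / ( id ) $]
Step 5: shift *. Stack=[( T *] ptr=3 lookahead=id remaining=[id ) / ( id ) $]
Step 6: shift id. Stack=[( T * id] ptr=4 lookahead=) remaining=[) / ( id ) $]
Step 7: reduce F->id. Stack=[( T * F] ptr=4 lookahead=) remaining=[) / ( id ) $]
Step 8: reduce T->T * F. Stack=[( T] ptr=4 lookahead=) remaining=[) / ( id ) $]
Step 9: reduce E->T. Stack=[( E] ptr=4 lookahead=) remaining=[) / ( id ) $]
Step 10: shift ). Stack=[( E )] ptr=5 lookahead=/ remaining=[/ ( id ) $]
Step 11: reduce F->( E ). Stack=[F] ptr=5 lookahead=/ remaining=[/ ( id ) $]
Step 12: reduce T->F. Stack=[T] ptr=5 lookahead=/ remaining=[/ ( id ) $]
Step 13: shift /. Stack=[T /] ptr=6 lookahead=( remaining=[( id ) $]
Step 14: shift (. Stack=[T / (] ptr=7 lookahead=id remaining=[id ) $]
Step 15: shift id. Stack=[T / ( id] ptr=8 lookahead=) remaining=[) $]
Step 16: reduce F->id. Stack=[T / ( F] ptr=8 lookahead=) remaining=[) $]
Step 17: reduce T->F. Stack=[T / ( T] ptr=8 lookahead=) remaining=[) $]
Step 18: reduce E->T. Stack=[T / ( E] ptr=8 lookahead=) remaining=[) $]
Step 19: shift ). Stack=[T / ( E )] ptr=9 lookahead=$ remaining=[$]
Step 20: reduce F->( E ). Stack=[T / F] ptr=9 lookahead=$ remaining=[$]
Step 21: reduce T->T / F. Stack=[T] ptr=9 lookahead=$ remaining=[$]
Step 22: reduce E->T. Stack=[E] ptr=9 lookahead=$ remaining=[$]
Step 23: accept. Stack=[E] ptr=9 lookahead=$ remaining=[$]

Answer: 23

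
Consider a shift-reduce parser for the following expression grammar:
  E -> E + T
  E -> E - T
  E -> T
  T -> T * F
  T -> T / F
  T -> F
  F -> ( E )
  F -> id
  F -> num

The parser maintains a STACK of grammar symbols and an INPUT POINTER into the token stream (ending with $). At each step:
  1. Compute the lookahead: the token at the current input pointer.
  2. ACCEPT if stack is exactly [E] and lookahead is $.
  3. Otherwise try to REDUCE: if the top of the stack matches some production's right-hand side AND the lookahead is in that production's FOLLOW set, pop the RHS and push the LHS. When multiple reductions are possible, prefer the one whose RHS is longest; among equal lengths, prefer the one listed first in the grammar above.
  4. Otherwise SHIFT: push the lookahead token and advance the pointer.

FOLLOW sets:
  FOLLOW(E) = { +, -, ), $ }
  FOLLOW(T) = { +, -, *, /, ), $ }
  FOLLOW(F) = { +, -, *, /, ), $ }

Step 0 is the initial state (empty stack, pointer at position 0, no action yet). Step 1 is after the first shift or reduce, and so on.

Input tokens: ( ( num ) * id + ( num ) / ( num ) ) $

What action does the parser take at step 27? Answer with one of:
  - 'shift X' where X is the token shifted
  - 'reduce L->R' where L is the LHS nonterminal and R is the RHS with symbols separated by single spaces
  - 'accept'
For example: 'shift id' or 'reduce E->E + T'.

Answer: reduce F->num

Derivation:
Step 1: shift (. Stack=[(] ptr=1 lookahead=( remaining=[( num ) * id + ( num ) / ( num ) ) $]
Step 2: shift (. Stack=[( (] ptr=2 lookahead=num remaining=[num ) * id + ( num ) / ( num ) ) $]
Step 3: shift num. Stack=[( ( num] ptr=3 lookahead=) remaining=[) * id + ( num ) / ( num ) ) $]
Step 4: reduce F->num. Stack=[( ( F] ptr=3 lookahead=) remaining=[) * id + ( num ) / ( num ) ) $]
Step 5: reduce T->F. Stack=[( ( T] ptr=3 lookahead=) remaining=[) * id + ( num ) / ( num ) ) $]
Step 6: reduce E->T. Stack=[( ( E] ptr=3 lookahead=) remaining=[) * id + ( num ) / ( num ) ) $]
Step 7: shift ). Stack=[( ( E )] ptr=4 lookahead=* remaining=[* id + ( num ) / ( num ) ) $]
Step 8: reduce F->( E ). Stack=[( F] ptr=4 lookahead=* remaining=[* id + ( num ) / ( num ) ) $]
Step 9: reduce T->F. Stack=[( T] ptr=4 lookahead=* remaining=[* id + ( num ) / ( num ) ) $]
Step 10: shift *. Stack=[( T *] ptr=5 lookahead=id remaining=[id + ( num ) / ( num ) ) $]
Step 11: shift id. Stack=[( T * id] ptr=6 lookahead=+ remaining=[+ ( num ) / ( num ) ) $]
Step 12: reduce F->id. Stack=[( T * F] ptr=6 lookahead=+ remaining=[+ ( num ) / ( num ) ) $]
Step 13: reduce T->T * F. Stack=[( T] ptr=6 lookahead=+ remaining=[+ ( num ) / ( num ) ) $]
Step 14: reduce E->T. Stack=[( E] ptr=6 lookahead=+ remaining=[+ ( num ) / ( num ) ) $]
Step 15: shift +. Stack=[( E +] ptr=7 lookahead=( remaining=[( num ) / ( num ) ) $]
Step 16: shift (. Stack=[( E + (] ptr=8 lookahead=num remaining=[num ) / ( num ) ) $]
Step 17: shift num. Stack=[( E + ( num] ptr=9 lookahead=) remaining=[) / ( num ) ) $]
Step 18: reduce F->num. Stack=[( E + ( F] ptr=9 lookahead=) remaining=[) / ( num ) ) $]
Step 19: reduce T->F. Stack=[( E + ( T] ptr=9 lookahead=) remaining=[) / ( num ) ) $]
Step 20: reduce E->T. Stack=[( E + ( E] ptr=9 lookahead=) remaining=[) / ( num ) ) $]
Step 21: shift ). Stack=[( E + ( E )] ptr=10 lookahead=/ remaining=[/ ( num ) ) $]
Step 22: reduce F->( E ). Stack=[( E + F] ptr=10 lookahead=/ remaining=[/ ( num ) ) $]
Step 23: reduce T->F. Stack=[( E + T] ptr=10 lookahead=/ remaining=[/ ( num ) ) $]
Step 24: shift /. Stack=[( E + T /] ptr=11 lookahead=( remaining=[( num ) ) $]
Step 25: shift (. Stack=[( E + T / (] ptr=12 lookahead=num remaining=[num ) ) $]
Step 26: shift num. Stack=[( E + T / ( num] ptr=13 lookahead=) remaining=[) ) $]
Step 27: reduce F->num. Stack=[( E + T / ( F] ptr=13 lookahead=) remaining=[) ) $]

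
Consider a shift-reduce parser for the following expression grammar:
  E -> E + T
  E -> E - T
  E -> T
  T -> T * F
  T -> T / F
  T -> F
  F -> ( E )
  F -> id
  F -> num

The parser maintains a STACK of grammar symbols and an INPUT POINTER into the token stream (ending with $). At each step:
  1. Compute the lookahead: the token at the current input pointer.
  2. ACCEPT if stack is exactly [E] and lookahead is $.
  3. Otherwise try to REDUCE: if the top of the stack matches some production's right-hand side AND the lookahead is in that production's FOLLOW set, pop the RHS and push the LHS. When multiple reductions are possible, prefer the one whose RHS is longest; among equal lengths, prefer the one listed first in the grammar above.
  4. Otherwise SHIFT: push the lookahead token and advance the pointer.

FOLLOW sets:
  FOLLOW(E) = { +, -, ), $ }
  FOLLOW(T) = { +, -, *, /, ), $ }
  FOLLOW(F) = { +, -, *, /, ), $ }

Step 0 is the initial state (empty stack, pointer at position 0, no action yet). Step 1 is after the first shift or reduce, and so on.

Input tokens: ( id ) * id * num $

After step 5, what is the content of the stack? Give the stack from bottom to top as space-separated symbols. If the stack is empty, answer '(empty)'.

Step 1: shift (. Stack=[(] ptr=1 lookahead=id remaining=[id ) * id * num $]
Step 2: shift id. Stack=[( id] ptr=2 lookahead=) remaining=[) * id * num $]
Step 3: reduce F->id. Stack=[( F] ptr=2 lookahead=) remaining=[) * id * num $]
Step 4: reduce T->F. Stack=[( T] ptr=2 lookahead=) remaining=[) * id * num $]
Step 5: reduce E->T. Stack=[( E] ptr=2 lookahead=) remaining=[) * id * num $]

Answer: ( E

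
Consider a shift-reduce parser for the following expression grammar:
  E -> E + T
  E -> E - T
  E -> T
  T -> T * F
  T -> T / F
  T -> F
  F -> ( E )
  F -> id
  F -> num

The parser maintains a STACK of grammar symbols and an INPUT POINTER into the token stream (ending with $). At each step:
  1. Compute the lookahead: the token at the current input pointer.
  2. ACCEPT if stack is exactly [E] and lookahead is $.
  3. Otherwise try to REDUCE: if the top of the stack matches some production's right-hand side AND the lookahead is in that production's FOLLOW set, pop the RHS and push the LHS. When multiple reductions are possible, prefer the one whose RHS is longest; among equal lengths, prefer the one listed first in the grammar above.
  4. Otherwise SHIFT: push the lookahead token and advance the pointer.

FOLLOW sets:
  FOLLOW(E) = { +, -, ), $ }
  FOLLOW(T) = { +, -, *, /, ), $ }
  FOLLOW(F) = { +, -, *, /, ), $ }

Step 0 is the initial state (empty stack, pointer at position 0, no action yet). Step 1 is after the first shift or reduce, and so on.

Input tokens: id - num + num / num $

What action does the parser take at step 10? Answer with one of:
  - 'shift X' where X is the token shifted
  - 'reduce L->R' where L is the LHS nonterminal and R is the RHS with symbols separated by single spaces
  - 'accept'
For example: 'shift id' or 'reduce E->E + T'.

Step 1: shift id. Stack=[id] ptr=1 lookahead=- remaining=[- num + num / num $]
Step 2: reduce F->id. Stack=[F] ptr=1 lookahead=- remaining=[- num + num / num $]
Step 3: reduce T->F. Stack=[T] ptr=1 lookahead=- remaining=[- num + num / num $]
Step 4: reduce E->T. Stack=[E] ptr=1 lookahead=- remaining=[- num + num / num $]
Step 5: shift -. Stack=[E -] ptr=2 lookahead=num remaining=[num + num / num $]
Step 6: shift num. Stack=[E - num] ptr=3 lookahead=+ remaining=[+ num / num $]
Step 7: reduce F->num. Stack=[E - F] ptr=3 lookahead=+ remaining=[+ num / num $]
Step 8: reduce T->F. Stack=[E - T] ptr=3 lookahead=+ remaining=[+ num / num $]
Step 9: reduce E->E - T. Stack=[E] ptr=3 lookahead=+ remaining=[+ num / num $]
Step 10: shift +. Stack=[E +] ptr=4 lookahead=num remaining=[num / num $]

Answer: shift +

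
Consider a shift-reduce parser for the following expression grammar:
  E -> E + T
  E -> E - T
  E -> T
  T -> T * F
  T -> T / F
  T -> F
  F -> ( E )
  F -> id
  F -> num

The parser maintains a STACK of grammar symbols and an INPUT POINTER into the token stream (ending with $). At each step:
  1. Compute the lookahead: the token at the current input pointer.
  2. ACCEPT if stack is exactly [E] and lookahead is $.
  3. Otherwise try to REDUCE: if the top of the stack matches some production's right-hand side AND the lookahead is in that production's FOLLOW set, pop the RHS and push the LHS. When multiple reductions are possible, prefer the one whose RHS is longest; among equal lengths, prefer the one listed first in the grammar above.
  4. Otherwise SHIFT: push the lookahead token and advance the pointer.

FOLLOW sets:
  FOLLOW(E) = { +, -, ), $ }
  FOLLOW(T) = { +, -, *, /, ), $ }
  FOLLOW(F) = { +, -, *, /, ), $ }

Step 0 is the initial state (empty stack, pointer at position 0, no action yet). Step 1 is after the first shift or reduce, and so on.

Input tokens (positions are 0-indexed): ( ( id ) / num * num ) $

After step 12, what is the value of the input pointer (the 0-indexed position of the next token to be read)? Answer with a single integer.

Answer: 6

Derivation:
Step 1: shift (. Stack=[(] ptr=1 lookahead=( remaining=[( id ) / num * num ) $]
Step 2: shift (. Stack=[( (] ptr=2 lookahead=id remaining=[id ) / num * num ) $]
Step 3: shift id. Stack=[( ( id] ptr=3 lookahead=) remaining=[) / num * num ) $]
Step 4: reduce F->id. Stack=[( ( F] ptr=3 lookahead=) remaining=[) / num * num ) $]
Step 5: reduce T->F. Stack=[( ( T] ptr=3 lookahead=) remaining=[) / num * num ) $]
Step 6: reduce E->T. Stack=[( ( E] ptr=3 lookahead=) remaining=[) / num * num ) $]
Step 7: shift ). Stack=[( ( E )] ptr=4 lookahead=/ remaining=[/ num * num ) $]
Step 8: reduce F->( E ). Stack=[( F] ptr=4 lookahead=/ remaining=[/ num * num ) $]
Step 9: reduce T->F. Stack=[( T] ptr=4 lookahead=/ remaining=[/ num * num ) $]
Step 10: shift /. Stack=[( T /] ptr=5 lookahead=num remaining=[num * num ) $]
Step 11: shift num. Stack=[( T / num] ptr=6 lookahead=* remaining=[* num ) $]
Step 12: reduce F->num. Stack=[( T / F] ptr=6 lookahead=* remaining=[* num ) $]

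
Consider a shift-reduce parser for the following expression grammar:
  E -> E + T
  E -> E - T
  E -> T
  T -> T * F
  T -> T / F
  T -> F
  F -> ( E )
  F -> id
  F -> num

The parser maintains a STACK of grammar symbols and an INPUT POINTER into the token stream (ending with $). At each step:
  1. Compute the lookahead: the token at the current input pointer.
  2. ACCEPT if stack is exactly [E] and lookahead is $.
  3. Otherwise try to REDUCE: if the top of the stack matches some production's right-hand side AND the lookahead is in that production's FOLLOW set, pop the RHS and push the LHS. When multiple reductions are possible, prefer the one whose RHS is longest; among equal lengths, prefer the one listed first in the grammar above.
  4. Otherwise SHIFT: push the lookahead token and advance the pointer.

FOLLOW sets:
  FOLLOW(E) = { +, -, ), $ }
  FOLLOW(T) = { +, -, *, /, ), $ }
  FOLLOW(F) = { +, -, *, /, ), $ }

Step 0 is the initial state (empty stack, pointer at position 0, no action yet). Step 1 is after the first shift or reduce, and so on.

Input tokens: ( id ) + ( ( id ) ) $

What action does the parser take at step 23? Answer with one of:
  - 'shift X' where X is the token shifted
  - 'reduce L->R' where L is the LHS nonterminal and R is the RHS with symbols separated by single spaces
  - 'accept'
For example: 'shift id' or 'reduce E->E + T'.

Answer: reduce T->F

Derivation:
Step 1: shift (. Stack=[(] ptr=1 lookahead=id remaining=[id ) + ( ( id ) ) $]
Step 2: shift id. Stack=[( id] ptr=2 lookahead=) remaining=[) + ( ( id ) ) $]
Step 3: reduce F->id. Stack=[( F] ptr=2 lookahead=) remaining=[) + ( ( id ) ) $]
Step 4: reduce T->F. Stack=[( T] ptr=2 lookahead=) remaining=[) + ( ( id ) ) $]
Step 5: reduce E->T. Stack=[( E] ptr=2 lookahead=) remaining=[) + ( ( id ) ) $]
Step 6: shift ). Stack=[( E )] ptr=3 lookahead=+ remaining=[+ ( ( id ) ) $]
Step 7: reduce F->( E ). Stack=[F] ptr=3 lookahead=+ remaining=[+ ( ( id ) ) $]
Step 8: reduce T->F. Stack=[T] ptr=3 lookahead=+ remaining=[+ ( ( id ) ) $]
Step 9: reduce E->T. Stack=[E] ptr=3 lookahead=+ remaining=[+ ( ( id ) ) $]
Step 10: shift +. Stack=[E +] ptr=4 lookahead=( remaining=[( ( id ) ) $]
Step 11: shift (. Stack=[E + (] ptr=5 lookahead=( remaining=[( id ) ) $]
Step 12: shift (. Stack=[E + ( (] ptr=6 lookahead=id remaining=[id ) ) $]
Step 13: shift id. Stack=[E + ( ( id] ptr=7 lookahead=) remaining=[) ) $]
Step 14: reduce F->id. Stack=[E + ( ( F] ptr=7 lookahead=) remaining=[) ) $]
Step 15: reduce T->F. Stack=[E + ( ( T] ptr=7 lookahead=) remaining=[) ) $]
Step 16: reduce E->T. Stack=[E + ( ( E] ptr=7 lookahead=) remaining=[) ) $]
Step 17: shift ). Stack=[E + ( ( E )] ptr=8 lookahead=) remaining=[) $]
Step 18: reduce F->( E ). Stack=[E + ( F] ptr=8 lookahead=) remaining=[) $]
Step 19: reduce T->F. Stack=[E + ( T] ptr=8 lookahead=) remaining=[) $]
Step 20: reduce E->T. Stack=[E + ( E] ptr=8 lookahead=) remaining=[) $]
Step 21: shift ). Stack=[E + ( E )] ptr=9 lookahead=$ remaining=[$]
Step 22: reduce F->( E ). Stack=[E + F] ptr=9 lookahead=$ remaining=[$]
Step 23: reduce T->F. Stack=[E + T] ptr=9 lookahead=$ remaining=[$]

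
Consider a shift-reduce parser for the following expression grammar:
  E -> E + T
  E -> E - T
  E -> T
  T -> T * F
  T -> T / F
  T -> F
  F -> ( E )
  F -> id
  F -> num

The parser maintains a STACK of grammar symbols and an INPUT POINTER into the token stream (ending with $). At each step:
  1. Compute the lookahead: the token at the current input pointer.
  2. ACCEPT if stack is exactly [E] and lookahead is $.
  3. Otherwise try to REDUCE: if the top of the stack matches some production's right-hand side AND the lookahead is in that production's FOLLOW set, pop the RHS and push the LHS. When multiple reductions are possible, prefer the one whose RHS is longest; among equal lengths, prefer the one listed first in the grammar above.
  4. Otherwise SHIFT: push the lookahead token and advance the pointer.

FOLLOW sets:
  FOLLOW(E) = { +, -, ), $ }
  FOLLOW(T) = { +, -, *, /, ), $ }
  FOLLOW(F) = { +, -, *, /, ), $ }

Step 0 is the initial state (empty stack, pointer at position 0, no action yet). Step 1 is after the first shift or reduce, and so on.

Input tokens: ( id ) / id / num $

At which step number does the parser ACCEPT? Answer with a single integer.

Step 1: shift (. Stack=[(] ptr=1 lookahead=id remaining=[id ) / id / num $]
Step 2: shift id. Stack=[( id] ptr=2 lookahead=) remaining=[) / id / num $]
Step 3: reduce F->id. Stack=[( F] ptr=2 lookahead=) remaining=[) / id / num $]
Step 4: reduce T->F. Stack=[( T] ptr=2 lookahead=) remaining=[) / id / num $]
Step 5: reduce E->T. Stack=[( E] ptr=2 lookahead=) remaining=[) / id / num $]
Step 6: shift ). Stack=[( E )] ptr=3 lookahead=/ remaining=[/ id / num $]
Step 7: reduce F->( E ). Stack=[F] ptr=3 lookahead=/ remaining=[/ id / num $]
Step 8: reduce T->F. Stack=[T] ptr=3 lookahead=/ remaining=[/ id / num $]
Step 9: shift /. Stack=[T /] ptr=4 lookahead=id remaining=[id / num $]
Step 10: shift id. Stack=[T / id] ptr=5 lookahead=/ remaining=[/ num $]
Step 11: reduce F->id. Stack=[T / F] ptr=5 lookahead=/ remaining=[/ num $]
Step 12: reduce T->T / F. Stack=[T] ptr=5 lookahead=/ remaining=[/ num $]
Step 13: shift /. Stack=[T /] ptr=6 lookahead=num remaining=[num $]
Step 14: shift num. Stack=[T / num] ptr=7 lookahead=$ remaining=[$]
Step 15: reduce F->num. Stack=[T / F] ptr=7 lookahead=$ remaining=[$]
Step 16: reduce T->T / F. Stack=[T] ptr=7 lookahead=$ remaining=[$]
Step 17: reduce E->T. Stack=[E] ptr=7 lookahead=$ remaining=[$]
Step 18: accept. Stack=[E] ptr=7 lookahead=$ remaining=[$]

Answer: 18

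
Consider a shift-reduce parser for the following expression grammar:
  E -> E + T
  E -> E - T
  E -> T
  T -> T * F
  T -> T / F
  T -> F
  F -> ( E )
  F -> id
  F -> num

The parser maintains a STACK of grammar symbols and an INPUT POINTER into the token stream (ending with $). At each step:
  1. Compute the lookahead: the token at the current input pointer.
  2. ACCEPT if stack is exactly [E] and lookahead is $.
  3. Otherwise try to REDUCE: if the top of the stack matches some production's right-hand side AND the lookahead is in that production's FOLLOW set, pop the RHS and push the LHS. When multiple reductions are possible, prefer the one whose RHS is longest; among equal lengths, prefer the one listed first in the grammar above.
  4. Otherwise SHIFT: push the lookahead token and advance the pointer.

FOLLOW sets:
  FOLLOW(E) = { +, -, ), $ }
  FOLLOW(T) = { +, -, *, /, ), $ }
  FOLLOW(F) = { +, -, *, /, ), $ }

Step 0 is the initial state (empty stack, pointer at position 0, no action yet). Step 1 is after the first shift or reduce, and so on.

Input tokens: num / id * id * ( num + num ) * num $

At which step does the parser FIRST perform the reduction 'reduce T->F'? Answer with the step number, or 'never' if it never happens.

Step 1: shift num. Stack=[num] ptr=1 lookahead=/ remaining=[/ id * id * ( num + num ) * num $]
Step 2: reduce F->num. Stack=[F] ptr=1 lookahead=/ remaining=[/ id * id * ( num + num ) * num $]
Step 3: reduce T->F. Stack=[T] ptr=1 lookahead=/ remaining=[/ id * id * ( num + num ) * num $]

Answer: 3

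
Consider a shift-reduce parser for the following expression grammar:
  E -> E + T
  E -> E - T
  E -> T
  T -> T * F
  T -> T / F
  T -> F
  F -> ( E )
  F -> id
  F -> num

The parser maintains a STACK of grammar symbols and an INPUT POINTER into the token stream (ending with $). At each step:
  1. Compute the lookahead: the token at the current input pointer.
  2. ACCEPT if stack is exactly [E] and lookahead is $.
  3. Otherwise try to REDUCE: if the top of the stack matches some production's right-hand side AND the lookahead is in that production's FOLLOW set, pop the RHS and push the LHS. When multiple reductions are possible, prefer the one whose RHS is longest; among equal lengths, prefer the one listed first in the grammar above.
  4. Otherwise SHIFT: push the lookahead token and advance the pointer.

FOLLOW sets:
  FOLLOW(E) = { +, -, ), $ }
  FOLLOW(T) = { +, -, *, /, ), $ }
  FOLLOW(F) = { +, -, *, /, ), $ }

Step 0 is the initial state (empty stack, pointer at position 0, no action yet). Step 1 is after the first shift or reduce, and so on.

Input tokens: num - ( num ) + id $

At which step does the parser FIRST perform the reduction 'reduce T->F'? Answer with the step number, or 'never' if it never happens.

Answer: 3

Derivation:
Step 1: shift num. Stack=[num] ptr=1 lookahead=- remaining=[- ( num ) + id $]
Step 2: reduce F->num. Stack=[F] ptr=1 lookahead=- remaining=[- ( num ) + id $]
Step 3: reduce T->F. Stack=[T] ptr=1 lookahead=- remaining=[- ( num ) + id $]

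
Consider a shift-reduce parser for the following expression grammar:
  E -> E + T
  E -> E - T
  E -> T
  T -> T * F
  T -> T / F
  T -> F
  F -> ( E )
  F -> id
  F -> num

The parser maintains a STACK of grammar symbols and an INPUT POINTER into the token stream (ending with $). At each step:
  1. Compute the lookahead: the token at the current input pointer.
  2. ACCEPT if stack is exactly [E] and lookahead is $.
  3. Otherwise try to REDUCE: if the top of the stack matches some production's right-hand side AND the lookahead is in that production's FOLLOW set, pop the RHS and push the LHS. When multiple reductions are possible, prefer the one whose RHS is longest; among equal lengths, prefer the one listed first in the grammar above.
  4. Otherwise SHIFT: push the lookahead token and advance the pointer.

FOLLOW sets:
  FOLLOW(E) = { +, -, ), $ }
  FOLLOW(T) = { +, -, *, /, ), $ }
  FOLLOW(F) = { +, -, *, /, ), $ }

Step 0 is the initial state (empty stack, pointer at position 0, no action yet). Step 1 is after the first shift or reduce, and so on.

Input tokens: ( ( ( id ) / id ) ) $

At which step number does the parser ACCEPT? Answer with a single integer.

Answer: 24

Derivation:
Step 1: shift (. Stack=[(] ptr=1 lookahead=( remaining=[( ( id ) / id ) ) $]
Step 2: shift (. Stack=[( (] ptr=2 lookahead=( remaining=[( id ) / id ) ) $]
Step 3: shift (. Stack=[( ( (] ptr=3 lookahead=id remaining=[id ) / id ) ) $]
Step 4: shift id. Stack=[( ( ( id] ptr=4 lookahead=) remaining=[) / id ) ) $]
Step 5: reduce F->id. Stack=[( ( ( F] ptr=4 lookahead=) remaining=[) / id ) ) $]
Step 6: reduce T->F. Stack=[( ( ( T] ptr=4 lookahead=) remaining=[) / id ) ) $]
Step 7: reduce E->T. Stack=[( ( ( E] ptr=4 lookahead=) remaining=[) / id ) ) $]
Step 8: shift ). Stack=[( ( ( E )] ptr=5 lookahead=/ remaining=[/ id ) ) $]
Step 9: reduce F->( E ). Stack=[( ( F] ptr=5 lookahead=/ remaining=[/ id ) ) $]
Step 10: reduce T->F. Stack=[( ( T] ptr=5 lookahead=/ remaining=[/ id ) ) $]
Step 11: shift /. Stack=[( ( T /] ptr=6 lookahead=id remaining=[id ) ) $]
Step 12: shift id. Stack=[( ( T / id] ptr=7 lookahead=) remaining=[) ) $]
Step 13: reduce F->id. Stack=[( ( T / F] ptr=7 lookahead=) remaining=[) ) $]
Step 14: reduce T->T / F. Stack=[( ( T] ptr=7 lookahead=) remaining=[) ) $]
Step 15: reduce E->T. Stack=[( ( E] ptr=7 lookahead=) remaining=[) ) $]
Step 16: shift ). Stack=[( ( E )] ptr=8 lookahead=) remaining=[) $]
Step 17: reduce F->( E ). Stack=[( F] ptr=8 lookahead=) remaining=[) $]
Step 18: reduce T->F. Stack=[( T] ptr=8 lookahead=) remaining=[) $]
Step 19: reduce E->T. Stack=[( E] ptr=8 lookahead=) remaining=[) $]
Step 20: shift ). Stack=[( E )] ptr=9 lookahead=$ remaining=[$]
Step 21: reduce F->( E ). Stack=[F] ptr=9 lookahead=$ remaining=[$]
Step 22: reduce T->F. Stack=[T] ptr=9 lookahead=$ remaining=[$]
Step 23: reduce E->T. Stack=[E] ptr=9 lookahead=$ remaining=[$]
Step 24: accept. Stack=[E] ptr=9 lookahead=$ remaining=[$]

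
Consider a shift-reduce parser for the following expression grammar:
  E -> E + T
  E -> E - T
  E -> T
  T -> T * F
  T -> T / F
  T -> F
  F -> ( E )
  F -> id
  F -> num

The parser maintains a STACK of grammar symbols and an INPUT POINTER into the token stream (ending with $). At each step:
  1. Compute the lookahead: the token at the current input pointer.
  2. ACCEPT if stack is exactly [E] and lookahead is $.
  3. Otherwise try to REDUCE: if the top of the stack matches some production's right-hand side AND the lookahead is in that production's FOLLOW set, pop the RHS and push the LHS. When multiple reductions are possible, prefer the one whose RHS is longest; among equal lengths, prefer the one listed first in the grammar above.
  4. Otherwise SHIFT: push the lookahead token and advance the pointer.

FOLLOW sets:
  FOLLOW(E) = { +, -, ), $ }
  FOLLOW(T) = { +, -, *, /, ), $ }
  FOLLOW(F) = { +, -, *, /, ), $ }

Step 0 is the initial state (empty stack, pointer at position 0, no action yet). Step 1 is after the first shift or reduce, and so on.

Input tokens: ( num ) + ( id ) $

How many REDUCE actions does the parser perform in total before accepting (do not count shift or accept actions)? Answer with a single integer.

Answer: 12

Derivation:
Step 1: shift (. Stack=[(] ptr=1 lookahead=num remaining=[num ) + ( id ) $]
Step 2: shift num. Stack=[( num] ptr=2 lookahead=) remaining=[) + ( id ) $]
Step 3: reduce F->num. Stack=[( F] ptr=2 lookahead=) remaining=[) + ( id ) $]
Step 4: reduce T->F. Stack=[( T] ptr=2 lookahead=) remaining=[) + ( id ) $]
Step 5: reduce E->T. Stack=[( E] ptr=2 lookahead=) remaining=[) + ( id ) $]
Step 6: shift ). Stack=[( E )] ptr=3 lookahead=+ remaining=[+ ( id ) $]
Step 7: reduce F->( E ). Stack=[F] ptr=3 lookahead=+ remaining=[+ ( id ) $]
Step 8: reduce T->F. Stack=[T] ptr=3 lookahead=+ remaining=[+ ( id ) $]
Step 9: reduce E->T. Stack=[E] ptr=3 lookahead=+ remaining=[+ ( id ) $]
Step 10: shift +. Stack=[E +] ptr=4 lookahead=( remaining=[( id ) $]
Step 11: shift (. Stack=[E + (] ptr=5 lookahead=id remaining=[id ) $]
Step 12: shift id. Stack=[E + ( id] ptr=6 lookahead=) remaining=[) $]
Step 13: reduce F->id. Stack=[E + ( F] ptr=6 lookahead=) remaining=[) $]
Step 14: reduce T->F. Stack=[E + ( T] ptr=6 lookahead=) remaining=[) $]
Step 15: reduce E->T. Stack=[E + ( E] ptr=6 lookahead=) remaining=[) $]
Step 16: shift ). Stack=[E + ( E )] ptr=7 lookahead=$ remaining=[$]
Step 17: reduce F->( E ). Stack=[E + F] ptr=7 lookahead=$ remaining=[$]
Step 18: reduce T->F. Stack=[E + T] ptr=7 lookahead=$ remaining=[$]
Step 19: reduce E->E + T. Stack=[E] ptr=7 lookahead=$ remaining=[$]
Step 20: accept. Stack=[E] ptr=7 lookahead=$ remaining=[$]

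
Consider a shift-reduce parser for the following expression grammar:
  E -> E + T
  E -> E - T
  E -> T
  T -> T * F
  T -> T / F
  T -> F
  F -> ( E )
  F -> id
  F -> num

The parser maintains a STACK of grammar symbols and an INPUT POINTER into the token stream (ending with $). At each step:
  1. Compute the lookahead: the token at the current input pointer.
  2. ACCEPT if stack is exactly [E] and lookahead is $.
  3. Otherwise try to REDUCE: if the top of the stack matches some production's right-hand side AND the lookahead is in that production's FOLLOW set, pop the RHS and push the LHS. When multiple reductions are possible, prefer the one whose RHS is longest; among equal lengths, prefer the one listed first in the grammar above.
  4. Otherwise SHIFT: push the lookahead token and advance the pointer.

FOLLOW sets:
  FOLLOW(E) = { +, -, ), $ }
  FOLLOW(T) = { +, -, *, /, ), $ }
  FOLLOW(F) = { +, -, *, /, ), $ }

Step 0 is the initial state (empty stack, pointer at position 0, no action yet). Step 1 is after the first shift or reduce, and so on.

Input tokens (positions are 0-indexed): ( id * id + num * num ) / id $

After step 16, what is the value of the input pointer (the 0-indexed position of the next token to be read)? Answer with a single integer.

Step 1: shift (. Stack=[(] ptr=1 lookahead=id remaining=[id * id + num * num ) / id $]
Step 2: shift id. Stack=[( id] ptr=2 lookahead=* remaining=[* id + num * num ) / id $]
Step 3: reduce F->id. Stack=[( F] ptr=2 lookahead=* remaining=[* id + num * num ) / id $]
Step 4: reduce T->F. Stack=[( T] ptr=2 lookahead=* remaining=[* id + num * num ) / id $]
Step 5: shift *. Stack=[( T *] ptr=3 lookahead=id remaining=[id + num * num ) / id $]
Step 6: shift id. Stack=[( T * id] ptr=4 lookahead=+ remaining=[+ num * num ) / id $]
Step 7: reduce F->id. Stack=[( T * F] ptr=4 lookahead=+ remaining=[+ num * num ) / id $]
Step 8: reduce T->T * F. Stack=[( T] ptr=4 lookahead=+ remaining=[+ num * num ) / id $]
Step 9: reduce E->T. Stack=[( E] ptr=4 lookahead=+ remaining=[+ num * num ) / id $]
Step 10: shift +. Stack=[( E +] ptr=5 lookahead=num remaining=[num * num ) / id $]
Step 11: shift num. Stack=[( E + num] ptr=6 lookahead=* remaining=[* num ) / id $]
Step 12: reduce F->num. Stack=[( E + F] ptr=6 lookahead=* remaining=[* num ) / id $]
Step 13: reduce T->F. Stack=[( E + T] ptr=6 lookahead=* remaining=[* num ) / id $]
Step 14: shift *. Stack=[( E + T *] ptr=7 lookahead=num remaining=[num ) / id $]
Step 15: shift num. Stack=[( E + T * num] ptr=8 lookahead=) remaining=[) / id $]
Step 16: reduce F->num. Stack=[( E + T * F] ptr=8 lookahead=) remaining=[) / id $]

Answer: 8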